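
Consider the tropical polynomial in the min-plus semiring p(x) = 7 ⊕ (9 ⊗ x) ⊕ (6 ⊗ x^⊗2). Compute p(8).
p(8) = 7

A tropical monomial a ⊗ x^⊗i evaluates to a + i · x. Evaluating each term at x = 8:
  Term 0 contributes 7 + 0 · 8 = 7
  Term 1 contributes 9 + 1 · 8 = 17
  Term 2 contributes 6 + 2 · 8 = 22
p(8) = ⊕ of these = min[7, 17, 22] = 7.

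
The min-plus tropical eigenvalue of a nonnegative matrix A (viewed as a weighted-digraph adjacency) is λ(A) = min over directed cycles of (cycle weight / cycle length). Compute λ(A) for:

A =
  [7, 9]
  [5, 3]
λ(A) = 3

Enumerate directed cycles and compute their means (weight / length). Sample:
  cycle 0 → 0: weight = 7, length = 1, mean = 7/1 ≈ 7.000
  cycle 1 → 1: weight = 3, length = 1, mean = 3/1 ≈ 3.000
  cycle 0 → 1 → 0: weight = 14, length = 2, mean = 14/2 ≈ 7.000
  cycle 1 → 0 → 1: weight = 14, length = 2, mean = 14/2 ≈ 7.000
Minimum mean = 3.000, attained e.g. along the cycle 1 → 1 with weight 3 and length 1. So λ(A) = 3/1 = 3.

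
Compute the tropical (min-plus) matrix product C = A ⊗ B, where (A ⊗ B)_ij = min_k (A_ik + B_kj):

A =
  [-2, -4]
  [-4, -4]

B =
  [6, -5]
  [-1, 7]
A ⊗ B =
  [-5, -7]
  [-5, -9]

Apply the min-plus product entry-by-entry:
  C[0][0] = min over k of (A[0][0] + B[0][0] = -2 + 6 = 4, A[0][1] + B[1][0] = -4 + -1 = -5) = -5 (attained at k = 1)
  C[0][1] = min over k of (A[0][0] + B[0][1] = -2 + -5 = -7, A[0][1] + B[1][1] = -4 + 7 = 3) = -7 (attained at k = 0)
  C[1][0] = min over k of (A[1][0] + B[0][0] = -4 + 6 = 2, A[1][1] + B[1][0] = -4 + -1 = -5) = -5 (attained at k = 1)
  C[1][1] = min over k of (A[1][0] + B[0][1] = -4 + -5 = -9, A[1][1] + B[1][1] = -4 + 7 = 3) = -9 (attained at k = 0)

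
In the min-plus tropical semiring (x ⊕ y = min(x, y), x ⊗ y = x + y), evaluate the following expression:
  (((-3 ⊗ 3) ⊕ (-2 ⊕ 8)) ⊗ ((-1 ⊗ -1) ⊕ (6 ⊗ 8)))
(((-3 ⊗ 3) ⊕ (-2 ⊕ 8)) ⊗ ((-1 ⊗ -1) ⊕ (6 ⊗ 8))) = -4

Expand innermost to outermost. Recall ⊕ takes the minimum of its arguments and ⊗ takes their sum. Working out the expression (((-3 ⊗ 3) ⊕ (-2 ⊕ 8)) ⊗ ((-1 ⊗ -1) ⊕ (6 ⊗ 8))) gives -4.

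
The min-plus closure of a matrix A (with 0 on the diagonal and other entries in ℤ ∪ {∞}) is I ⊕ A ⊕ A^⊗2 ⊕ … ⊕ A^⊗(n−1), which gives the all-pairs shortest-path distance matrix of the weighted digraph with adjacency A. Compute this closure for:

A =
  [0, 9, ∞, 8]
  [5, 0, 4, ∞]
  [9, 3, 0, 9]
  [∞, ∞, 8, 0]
Closure =
  [0, 9, 13, 8]
  [5, 0, 4, 13]
  [8, 3, 0, 9]
  [16, 11, 8, 0]

This is the Floyd-Warshall all-pairs shortest-path computation. For each intermediate vertex k = 0, 1, …, 3, update dist[i][j] ← min(dist[i][j], dist[i][k] + dist[k][j]). The final matrix gives, for each (i, j), the minimum total weight of any directed path from i to j (possibly empty when i = j).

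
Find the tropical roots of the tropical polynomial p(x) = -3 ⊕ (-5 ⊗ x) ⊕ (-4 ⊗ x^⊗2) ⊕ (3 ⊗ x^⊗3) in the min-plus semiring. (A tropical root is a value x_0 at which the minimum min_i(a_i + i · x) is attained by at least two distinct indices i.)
Roots: {-7, -1, 2}

Each tropical root is a break point of the lower envelope of the lines y = a_i + i · x (there are 4 lines, with slopes 0, 1, ..., 3). Only the lines that attain the minimum somewhere contribute to roots; other lines are dominated. Here the surviving (envelope) indices are i = 3, i = 2, i = 1, i = 0.
Intersections between consecutive envelope lines give the roots: for adjacent envelope indices i < j the intersection is x = (a_i − a_j) / (j − i). Reading off the sorted break points: {-7, -1, 2}.
Verification: at each break x_0, at least two indices attain the minimum of min_i(a_i + i · x_0).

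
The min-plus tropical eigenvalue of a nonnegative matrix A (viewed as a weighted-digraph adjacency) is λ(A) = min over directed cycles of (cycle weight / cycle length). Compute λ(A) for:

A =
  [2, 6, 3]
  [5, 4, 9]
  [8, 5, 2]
λ(A) = 2

Enumerate directed cycles and compute their means (weight / length). Sample:
  cycle 0 → 0: weight = 2, length = 1, mean = 2/1 ≈ 2.000
  cycle 1 → 1: weight = 4, length = 1, mean = 4/1 ≈ 4.000
  cycle 2 → 2: weight = 2, length = 1, mean = 2/1 ≈ 2.000
  cycle 0 → 1 → 0: weight = 11, length = 2, mean = 11/2 ≈ 5.500
  cycle 0 → 2 → 0: weight = 11, length = 2, mean = 11/2 ≈ 5.500
  cycle 1 → 0 → 1: weight = 11, length = 2, mean = 11/2 ≈ 5.500
Minimum mean = 2.000, attained e.g. along the cycle 0 → 0 with weight 2 and length 1. So λ(A) = 2/1 = 2.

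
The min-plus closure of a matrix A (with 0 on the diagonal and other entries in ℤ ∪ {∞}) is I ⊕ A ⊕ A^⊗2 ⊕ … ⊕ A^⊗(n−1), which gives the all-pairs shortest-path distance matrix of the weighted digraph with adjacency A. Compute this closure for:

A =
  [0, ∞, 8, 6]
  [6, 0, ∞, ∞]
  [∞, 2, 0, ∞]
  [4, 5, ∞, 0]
Closure =
  [0, 10, 8, 6]
  [6, 0, 14, 12]
  [8, 2, 0, 14]
  [4, 5, 12, 0]

This is the Floyd-Warshall all-pairs shortest-path computation. For each intermediate vertex k = 0, 1, …, 3, update dist[i][j] ← min(dist[i][j], dist[i][k] + dist[k][j]). The final matrix gives, for each (i, j), the minimum total weight of any directed path from i to j (possibly empty when i = j).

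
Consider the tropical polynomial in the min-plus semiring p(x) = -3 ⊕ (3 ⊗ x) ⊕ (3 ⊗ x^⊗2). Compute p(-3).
p(-3) = -3

A tropical monomial a ⊗ x^⊗i evaluates to a + i · x. Evaluating each term at x = -3:
  Term 0 contributes -3 + 0 · -3 = -3
  Term 1 contributes 3 + 1 · -3 = 0
  Term 2 contributes 3 + 2 · -3 = -3
p(-3) = ⊕ of these = min[-3, 0, -3] = -3.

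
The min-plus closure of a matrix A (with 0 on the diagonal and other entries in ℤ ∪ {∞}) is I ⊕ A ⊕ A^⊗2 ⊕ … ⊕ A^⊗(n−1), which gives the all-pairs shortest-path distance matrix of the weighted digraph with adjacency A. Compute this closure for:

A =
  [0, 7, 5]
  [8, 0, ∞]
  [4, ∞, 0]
Closure =
  [0, 7, 5]
  [8, 0, 13]
  [4, 11, 0]

This is the Floyd-Warshall all-pairs shortest-path computation. For each intermediate vertex k = 0, 1, …, 2, update dist[i][j] ← min(dist[i][j], dist[i][k] + dist[k][j]). The final matrix gives, for each (i, j), the minimum total weight of any directed path from i to j (possibly empty when i = j).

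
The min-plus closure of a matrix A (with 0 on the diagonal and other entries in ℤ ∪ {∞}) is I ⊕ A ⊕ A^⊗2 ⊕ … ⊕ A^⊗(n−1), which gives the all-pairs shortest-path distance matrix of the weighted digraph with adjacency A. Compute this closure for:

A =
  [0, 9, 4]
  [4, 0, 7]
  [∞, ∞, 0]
Closure =
  [0, 9, 4]
  [4, 0, 7]
  [∞, ∞, 0]

This is the Floyd-Warshall all-pairs shortest-path computation. For each intermediate vertex k = 0, 1, …, 2, update dist[i][j] ← min(dist[i][j], dist[i][k] + dist[k][j]). The final matrix gives, for each (i, j), the minimum total weight of any directed path from i to j (possibly empty when i = j).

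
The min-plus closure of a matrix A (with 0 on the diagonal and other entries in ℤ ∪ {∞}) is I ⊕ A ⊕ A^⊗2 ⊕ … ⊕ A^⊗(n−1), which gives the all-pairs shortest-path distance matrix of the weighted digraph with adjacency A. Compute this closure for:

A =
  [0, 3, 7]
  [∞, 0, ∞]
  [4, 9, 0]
Closure =
  [0, 3, 7]
  [∞, 0, ∞]
  [4, 7, 0]

This is the Floyd-Warshall all-pairs shortest-path computation. For each intermediate vertex k = 0, 1, …, 2, update dist[i][j] ← min(dist[i][j], dist[i][k] + dist[k][j]). The final matrix gives, for each (i, j), the minimum total weight of any directed path from i to j (possibly empty when i = j).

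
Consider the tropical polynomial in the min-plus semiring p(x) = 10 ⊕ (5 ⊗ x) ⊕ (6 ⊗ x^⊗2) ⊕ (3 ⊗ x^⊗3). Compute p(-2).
p(-2) = -3

A tropical monomial a ⊗ x^⊗i evaluates to a + i · x. Evaluating each term at x = -2:
  Term 0 contributes 10 + 0 · -2 = 10
  Term 1 contributes 5 + 1 · -2 = 3
  Term 2 contributes 6 + 2 · -2 = 2
  Term 3 contributes 3 + 3 · -2 = -3
p(-2) = ⊕ of these = min[10, 3, 2, -3] = -3.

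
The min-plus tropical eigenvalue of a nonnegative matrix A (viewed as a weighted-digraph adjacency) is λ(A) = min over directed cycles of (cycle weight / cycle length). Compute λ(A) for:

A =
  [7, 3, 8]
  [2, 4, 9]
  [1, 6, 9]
λ(A) = 5/2

Enumerate directed cycles and compute their means (weight / length). Sample:
  cycle 0 → 0: weight = 7, length = 1, mean = 7/1 ≈ 7.000
  cycle 1 → 1: weight = 4, length = 1, mean = 4/1 ≈ 4.000
  cycle 2 → 2: weight = 9, length = 1, mean = 9/1 ≈ 9.000
  cycle 0 → 1 → 0: weight = 5, length = 2, mean = 5/2 ≈ 2.500
  cycle 0 → 2 → 0: weight = 9, length = 2, mean = 9/2 ≈ 4.500
  cycle 1 → 0 → 1: weight = 5, length = 2, mean = 5/2 ≈ 2.500
Minimum mean = 2.500, attained e.g. along the cycle 0 → 1 → 0 with weight 5 and length 2. So λ(A) = 5/2 = 5/2.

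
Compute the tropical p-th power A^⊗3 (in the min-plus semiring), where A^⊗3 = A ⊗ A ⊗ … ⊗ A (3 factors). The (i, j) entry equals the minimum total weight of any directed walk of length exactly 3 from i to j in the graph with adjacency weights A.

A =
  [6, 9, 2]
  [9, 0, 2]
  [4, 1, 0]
A^⊗3 =
  [6, 3, 2]
  [6, 0, 2]
  [4, 1, 0]

Each entry (A^⊗3)_ij equals the minimum over all length-3 walks i = v_0 → v_1 → … → v_3 = j of Σ_t A[v_t][v_{t+1}]. For example, for (i, j) = (0, 2) we minimise over 9 possible intermediate vertex sequences; the minimum is 2, attained along the walk 0 → 2 → 2 → 2.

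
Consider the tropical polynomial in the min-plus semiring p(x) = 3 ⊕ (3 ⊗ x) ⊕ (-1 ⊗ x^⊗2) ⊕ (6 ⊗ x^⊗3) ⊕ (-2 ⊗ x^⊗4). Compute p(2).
p(2) = 3

A tropical monomial a ⊗ x^⊗i evaluates to a + i · x. Evaluating each term at x = 2:
  Term 0 contributes 3 + 0 · 2 = 3
  Term 1 contributes 3 + 1 · 2 = 5
  Term 2 contributes -1 + 2 · 2 = 3
  Term 3 contributes 6 + 3 · 2 = 12
  Term 4 contributes -2 + 4 · 2 = 6
p(2) = ⊕ of these = min[3, 5, 3, 12, 6] = 3.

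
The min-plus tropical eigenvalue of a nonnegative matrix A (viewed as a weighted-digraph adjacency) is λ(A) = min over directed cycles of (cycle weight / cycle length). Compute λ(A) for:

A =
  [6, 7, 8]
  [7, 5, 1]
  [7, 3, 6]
λ(A) = 2

Enumerate directed cycles and compute their means (weight / length). Sample:
  cycle 0 → 0: weight = 6, length = 1, mean = 6/1 ≈ 6.000
  cycle 1 → 1: weight = 5, length = 1, mean = 5/1 ≈ 5.000
  cycle 2 → 2: weight = 6, length = 1, mean = 6/1 ≈ 6.000
  cycle 0 → 1 → 0: weight = 14, length = 2, mean = 14/2 ≈ 7.000
  cycle 0 → 2 → 0: weight = 15, length = 2, mean = 15/2 ≈ 7.500
  cycle 1 → 0 → 1: weight = 14, length = 2, mean = 14/2 ≈ 7.000
Minimum mean = 2.000, attained e.g. along the cycle 1 → 2 → 1 with weight 4 and length 2. So λ(A) = 4/2 = 2.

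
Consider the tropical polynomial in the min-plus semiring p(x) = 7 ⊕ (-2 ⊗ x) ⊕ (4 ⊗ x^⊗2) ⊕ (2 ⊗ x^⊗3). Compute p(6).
p(6) = 4

A tropical monomial a ⊗ x^⊗i evaluates to a + i · x. Evaluating each term at x = 6:
  Term 0 contributes 7 + 0 · 6 = 7
  Term 1 contributes -2 + 1 · 6 = 4
  Term 2 contributes 4 + 2 · 6 = 16
  Term 3 contributes 2 + 3 · 6 = 20
p(6) = ⊕ of these = min[7, 4, 16, 20] = 4.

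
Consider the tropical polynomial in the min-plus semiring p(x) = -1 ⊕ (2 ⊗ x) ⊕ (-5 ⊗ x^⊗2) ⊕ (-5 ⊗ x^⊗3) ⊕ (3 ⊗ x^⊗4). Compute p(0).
p(0) = -5

A tropical monomial a ⊗ x^⊗i evaluates to a + i · x. Evaluating each term at x = 0:
  Term 0 contributes -1 + 0 · 0 = -1
  Term 1 contributes 2 + 1 · 0 = 2
  Term 2 contributes -5 + 2 · 0 = -5
  Term 3 contributes -5 + 3 · 0 = -5
  Term 4 contributes 3 + 4 · 0 = 3
p(0) = ⊕ of these = min[-1, 2, -5, -5, 3] = -5.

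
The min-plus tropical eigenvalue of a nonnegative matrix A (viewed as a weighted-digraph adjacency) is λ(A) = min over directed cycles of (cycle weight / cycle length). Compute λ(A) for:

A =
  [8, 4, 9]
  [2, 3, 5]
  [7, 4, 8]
λ(A) = 3

Enumerate directed cycles and compute their means (weight / length). Sample:
  cycle 0 → 0: weight = 8, length = 1, mean = 8/1 ≈ 8.000
  cycle 1 → 1: weight = 3, length = 1, mean = 3/1 ≈ 3.000
  cycle 2 → 2: weight = 8, length = 1, mean = 8/1 ≈ 8.000
  cycle 0 → 1 → 0: weight = 6, length = 2, mean = 6/2 ≈ 3.000
  cycle 0 → 2 → 0: weight = 16, length = 2, mean = 16/2 ≈ 8.000
  cycle 1 → 0 → 1: weight = 6, length = 2, mean = 6/2 ≈ 3.000
Minimum mean = 3.000, attained e.g. along the cycle 1 → 1 with weight 3 and length 1. So λ(A) = 3/1 = 3.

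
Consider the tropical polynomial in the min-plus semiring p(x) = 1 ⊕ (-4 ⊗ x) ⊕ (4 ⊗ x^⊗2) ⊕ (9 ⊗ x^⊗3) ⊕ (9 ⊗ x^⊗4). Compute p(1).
p(1) = -3

A tropical monomial a ⊗ x^⊗i evaluates to a + i · x. Evaluating each term at x = 1:
  Term 0 contributes 1 + 0 · 1 = 1
  Term 1 contributes -4 + 1 · 1 = -3
  Term 2 contributes 4 + 2 · 1 = 6
  Term 3 contributes 9 + 3 · 1 = 12
  Term 4 contributes 9 + 4 · 1 = 13
p(1) = ⊕ of these = min[1, -3, 6, 12, 13] = -3.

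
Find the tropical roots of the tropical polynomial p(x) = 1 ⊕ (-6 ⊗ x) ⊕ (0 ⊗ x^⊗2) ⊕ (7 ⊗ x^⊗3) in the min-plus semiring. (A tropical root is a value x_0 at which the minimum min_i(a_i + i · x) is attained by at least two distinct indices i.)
Roots: {-7, -6, 7}

Each tropical root is a break point of the lower envelope of the lines y = a_i + i · x (there are 4 lines, with slopes 0, 1, ..., 3). Only the lines that attain the minimum somewhere contribute to roots; other lines are dominated. Here the surviving (envelope) indices are i = 3, i = 2, i = 1, i = 0.
Intersections between consecutive envelope lines give the roots: for adjacent envelope indices i < j the intersection is x = (a_i − a_j) / (j − i). Reading off the sorted break points: {-7, -6, 7}.
Verification: at each break x_0, at least two indices attain the minimum of min_i(a_i + i · x_0).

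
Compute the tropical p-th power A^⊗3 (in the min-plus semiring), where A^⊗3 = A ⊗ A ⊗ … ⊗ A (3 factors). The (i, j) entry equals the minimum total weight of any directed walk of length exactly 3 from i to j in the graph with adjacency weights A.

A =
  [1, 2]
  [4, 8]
A^⊗3 =
  [3, 4]
  [6, 7]

Each entry (A^⊗3)_ij equals the minimum over all length-3 walks i = v_0 → v_1 → … → v_3 = j of Σ_t A[v_t][v_{t+1}]. For example, for (i, j) = (0, 1) we minimise over 4 possible intermediate vertex sequences; the minimum is 4, attained along the walk 0 → 0 → 0 → 1.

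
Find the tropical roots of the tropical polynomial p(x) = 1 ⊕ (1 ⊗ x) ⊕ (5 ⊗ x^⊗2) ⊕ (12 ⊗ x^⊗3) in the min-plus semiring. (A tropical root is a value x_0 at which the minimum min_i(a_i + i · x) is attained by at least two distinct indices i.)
Roots: {-7, -4, 0}

Each tropical root is a break point of the lower envelope of the lines y = a_i + i · x (there are 4 lines, with slopes 0, 1, ..., 3). Only the lines that attain the minimum somewhere contribute to roots; other lines are dominated. Here the surviving (envelope) indices are i = 3, i = 2, i = 1, i = 0.
Intersections between consecutive envelope lines give the roots: for adjacent envelope indices i < j the intersection is x = (a_i − a_j) / (j − i). Reading off the sorted break points: {-7, -4, 0}.
Verification: at each break x_0, at least two indices attain the minimum of min_i(a_i + i · x_0).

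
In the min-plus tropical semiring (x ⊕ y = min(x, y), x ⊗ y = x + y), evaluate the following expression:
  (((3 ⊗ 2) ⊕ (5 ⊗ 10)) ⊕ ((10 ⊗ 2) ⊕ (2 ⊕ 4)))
(((3 ⊗ 2) ⊕ (5 ⊗ 10)) ⊕ ((10 ⊗ 2) ⊕ (2 ⊕ 4))) = 2

Expand innermost to outermost. Recall ⊕ takes the minimum of its arguments and ⊗ takes their sum. Working out the expression (((3 ⊗ 2) ⊕ (5 ⊗ 10)) ⊕ ((10 ⊗ 2) ⊕ (2 ⊕ 4))) gives 2.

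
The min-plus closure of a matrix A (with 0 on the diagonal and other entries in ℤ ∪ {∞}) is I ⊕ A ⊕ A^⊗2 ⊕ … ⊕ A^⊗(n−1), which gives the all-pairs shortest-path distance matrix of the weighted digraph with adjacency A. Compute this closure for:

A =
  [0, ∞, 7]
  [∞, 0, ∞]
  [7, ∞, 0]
Closure =
  [0, ∞, 7]
  [∞, 0, ∞]
  [7, ∞, 0]

This is the Floyd-Warshall all-pairs shortest-path computation. For each intermediate vertex k = 0, 1, …, 2, update dist[i][j] ← min(dist[i][j], dist[i][k] + dist[k][j]). The final matrix gives, for each (i, j), the minimum total weight of any directed path from i to j (possibly empty when i = j).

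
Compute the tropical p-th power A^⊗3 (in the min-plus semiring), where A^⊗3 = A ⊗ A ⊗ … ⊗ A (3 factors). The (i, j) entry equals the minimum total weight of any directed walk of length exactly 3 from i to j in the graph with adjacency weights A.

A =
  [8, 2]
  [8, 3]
A^⊗3 =
  [13, 8]
  [14, 9]

Each entry (A^⊗3)_ij equals the minimum over all length-3 walks i = v_0 → v_1 → … → v_3 = j of Σ_t A[v_t][v_{t+1}]. For example, for (i, j) = (0, 1) we minimise over 4 possible intermediate vertex sequences; the minimum is 8, attained along the walk 0 → 1 → 1 → 1.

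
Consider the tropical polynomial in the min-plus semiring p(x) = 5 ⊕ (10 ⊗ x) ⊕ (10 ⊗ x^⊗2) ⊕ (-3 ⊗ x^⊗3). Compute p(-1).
p(-1) = -6

A tropical monomial a ⊗ x^⊗i evaluates to a + i · x. Evaluating each term at x = -1:
  Term 0 contributes 5 + 0 · -1 = 5
  Term 1 contributes 10 + 1 · -1 = 9
  Term 2 contributes 10 + 2 · -1 = 8
  Term 3 contributes -3 + 3 · -1 = -6
p(-1) = ⊕ of these = min[5, 9, 8, -6] = -6.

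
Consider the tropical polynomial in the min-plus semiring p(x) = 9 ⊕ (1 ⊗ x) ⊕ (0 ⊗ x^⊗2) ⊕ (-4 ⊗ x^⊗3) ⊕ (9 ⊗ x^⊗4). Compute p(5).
p(5) = 6

A tropical monomial a ⊗ x^⊗i evaluates to a + i · x. Evaluating each term at x = 5:
  Term 0 contributes 9 + 0 · 5 = 9
  Term 1 contributes 1 + 1 · 5 = 6
  Term 2 contributes 0 + 2 · 5 = 10
  Term 3 contributes -4 + 3 · 5 = 11
  Term 4 contributes 9 + 4 · 5 = 29
p(5) = ⊕ of these = min[9, 6, 10, 11, 29] = 6.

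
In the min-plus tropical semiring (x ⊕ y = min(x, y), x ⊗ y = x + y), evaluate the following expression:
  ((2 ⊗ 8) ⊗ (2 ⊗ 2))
((2 ⊗ 8) ⊗ (2 ⊗ 2)) = 14

Expand innermost to outermost. Recall ⊕ takes the minimum of its arguments and ⊗ takes their sum. Working out the expression ((2 ⊗ 8) ⊗ (2 ⊗ 2)) gives 14.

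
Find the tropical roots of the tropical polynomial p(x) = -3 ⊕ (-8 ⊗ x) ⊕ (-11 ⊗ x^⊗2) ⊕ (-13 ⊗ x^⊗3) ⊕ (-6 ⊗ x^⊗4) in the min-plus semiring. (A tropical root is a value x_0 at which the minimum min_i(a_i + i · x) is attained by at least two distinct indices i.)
Roots: {-7, 2, 3, 5}

Each tropical root is a break point of the lower envelope of the lines y = a_i + i · x (there are 5 lines, with slopes 0, 1, ..., 4). Only the lines that attain the minimum somewhere contribute to roots; other lines are dominated. Here the surviving (envelope) indices are i = 4, i = 3, i = 2, i = 1, i = 0.
Intersections between consecutive envelope lines give the roots: for adjacent envelope indices i < j the intersection is x = (a_i − a_j) / (j − i). Reading off the sorted break points: {-7, 2, 3, 5}.
Verification: at each break x_0, at least two indices attain the minimum of min_i(a_i + i · x_0).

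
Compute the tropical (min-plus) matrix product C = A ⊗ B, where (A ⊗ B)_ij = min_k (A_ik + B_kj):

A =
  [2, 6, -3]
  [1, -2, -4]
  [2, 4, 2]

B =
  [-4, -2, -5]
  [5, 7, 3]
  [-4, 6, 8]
A ⊗ B =
  [-7, 0, -3]
  [-8, -1, -4]
  [-2, 0, -3]

Apply the min-plus product entry-by-entry:
  C[0][0] = min over k of (A[0][0] + B[0][0] = 2 + -4 = -2, A[0][1] + B[1][0] = 6 + 5 = 11, A[0][2] + B[2][0] = -3 + -4 = -7) = -7 (attained at k = 2)
  C[0][1] = min over k of (A[0][0] + B[0][1] = 2 + -2 = 0, A[0][1] + B[1][1] = 6 + 7 = 13, A[0][2] + B[2][1] = -3 + 6 = 3) = 0 (attained at k = 0)
  C[0][2] = min over k of (A[0][0] + B[0][2] = 2 + -5 = -3, A[0][1] + B[1][2] = 6 + 3 = 9, A[0][2] + B[2][2] = -3 + 8 = 5) = -3 (attained at k = 0)
  C[1][0] = min over k of (A[1][0] + B[0][0] = 1 + -4 = -3, A[1][1] + B[1][0] = -2 + 5 = 3, A[1][2] + B[2][0] = -4 + -4 = -8) = -8 (attained at k = 2)
  C[1][1] = min over k of (A[1][0] + B[0][1] = 1 + -2 = -1, A[1][1] + B[1][1] = -2 + 7 = 5, A[1][2] + B[2][1] = -4 + 6 = 2) = -1 (attained at k = 0)
  C[1][2] = min over k of (A[1][0] + B[0][2] = 1 + -5 = -4, A[1][1] + B[1][2] = -2 + 3 = 1, A[1][2] + B[2][2] = -4 + 8 = 4) = -4 (attained at k = 0)
  C[2][0] = min over k of (A[2][0] + B[0][0] = 2 + -4 = -2, A[2][1] + B[1][0] = 4 + 5 = 9, A[2][2] + B[2][0] = 2 + -4 = -2) = -2 (attained at k = 0)
  C[2][1] = min over k of (A[2][0] + B[0][1] = 2 + -2 = 0, A[2][1] + B[1][1] = 4 + 7 = 11, A[2][2] + B[2][1] = 2 + 6 = 8) = 0 (attained at k = 0)
  C[2][2] = min over k of (A[2][0] + B[0][2] = 2 + -5 = -3, A[2][1] + B[1][2] = 4 + 3 = 7, A[2][2] + B[2][2] = 2 + 8 = 10) = -3 (attained at k = 0)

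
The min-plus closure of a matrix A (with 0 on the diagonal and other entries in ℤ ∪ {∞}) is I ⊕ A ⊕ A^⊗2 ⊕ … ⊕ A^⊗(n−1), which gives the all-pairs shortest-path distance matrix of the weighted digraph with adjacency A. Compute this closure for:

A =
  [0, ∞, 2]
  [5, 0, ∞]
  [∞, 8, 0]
Closure =
  [0, 10, 2]
  [5, 0, 7]
  [13, 8, 0]

This is the Floyd-Warshall all-pairs shortest-path computation. For each intermediate vertex k = 0, 1, …, 2, update dist[i][j] ← min(dist[i][j], dist[i][k] + dist[k][j]). The final matrix gives, for each (i, j), the minimum total weight of any directed path from i to j (possibly empty when i = j).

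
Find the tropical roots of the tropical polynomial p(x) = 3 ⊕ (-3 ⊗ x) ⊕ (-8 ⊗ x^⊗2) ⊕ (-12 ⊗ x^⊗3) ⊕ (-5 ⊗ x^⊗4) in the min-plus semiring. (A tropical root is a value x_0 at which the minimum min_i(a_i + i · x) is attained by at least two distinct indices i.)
Roots: {-7, 4, 5, 6}

Each tropical root is a break point of the lower envelope of the lines y = a_i + i · x (there are 5 lines, with slopes 0, 1, ..., 4). Only the lines that attain the minimum somewhere contribute to roots; other lines are dominated. Here the surviving (envelope) indices are i = 4, i = 3, i = 2, i = 1, i = 0.
Intersections between consecutive envelope lines give the roots: for adjacent envelope indices i < j the intersection is x = (a_i − a_j) / (j − i). Reading off the sorted break points: {-7, 4, 5, 6}.
Verification: at each break x_0, at least two indices attain the minimum of min_i(a_i + i · x_0).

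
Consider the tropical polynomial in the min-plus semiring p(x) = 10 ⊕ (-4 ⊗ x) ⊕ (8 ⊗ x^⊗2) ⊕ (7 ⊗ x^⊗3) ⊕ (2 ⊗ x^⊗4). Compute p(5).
p(5) = 1

A tropical monomial a ⊗ x^⊗i evaluates to a + i · x. Evaluating each term at x = 5:
  Term 0 contributes 10 + 0 · 5 = 10
  Term 1 contributes -4 + 1 · 5 = 1
  Term 2 contributes 8 + 2 · 5 = 18
  Term 3 contributes 7 + 3 · 5 = 22
  Term 4 contributes 2 + 4 · 5 = 22
p(5) = ⊕ of these = min[10, 1, 18, 22, 22] = 1.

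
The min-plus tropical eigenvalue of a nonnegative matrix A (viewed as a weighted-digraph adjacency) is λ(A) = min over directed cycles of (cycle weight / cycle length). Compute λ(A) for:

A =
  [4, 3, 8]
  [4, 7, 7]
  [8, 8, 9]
λ(A) = 7/2

Enumerate directed cycles and compute their means (weight / length). Sample:
  cycle 0 → 0: weight = 4, length = 1, mean = 4/1 ≈ 4.000
  cycle 1 → 1: weight = 7, length = 1, mean = 7/1 ≈ 7.000
  cycle 2 → 2: weight = 9, length = 1, mean = 9/1 ≈ 9.000
  cycle 0 → 1 → 0: weight = 7, length = 2, mean = 7/2 ≈ 3.500
  cycle 0 → 2 → 0: weight = 16, length = 2, mean = 16/2 ≈ 8.000
  cycle 1 → 0 → 1: weight = 7, length = 2, mean = 7/2 ≈ 3.500
Minimum mean = 3.500, attained e.g. along the cycle 0 → 1 → 0 with weight 7 and length 2. So λ(A) = 7/2 = 7/2.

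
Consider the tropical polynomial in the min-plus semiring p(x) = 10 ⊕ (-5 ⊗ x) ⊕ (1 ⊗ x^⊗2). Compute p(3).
p(3) = -2

A tropical monomial a ⊗ x^⊗i evaluates to a + i · x. Evaluating each term at x = 3:
  Term 0 contributes 10 + 0 · 3 = 10
  Term 1 contributes -5 + 1 · 3 = -2
  Term 2 contributes 1 + 2 · 3 = 7
p(3) = ⊕ of these = min[10, -2, 7] = -2.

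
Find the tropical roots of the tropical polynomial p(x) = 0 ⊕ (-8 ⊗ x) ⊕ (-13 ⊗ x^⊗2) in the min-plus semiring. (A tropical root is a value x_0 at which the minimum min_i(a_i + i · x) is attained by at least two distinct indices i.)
Roots: {5, 8}

Each tropical root is a break point of the lower envelope of the lines y = a_i + i · x (there are 3 lines, with slopes 0, 1, ..., 2). Only the lines that attain the minimum somewhere contribute to roots; other lines are dominated. Here the surviving (envelope) indices are i = 2, i = 1, i = 0.
Intersections between consecutive envelope lines give the roots: for adjacent envelope indices i < j the intersection is x = (a_i − a_j) / (j − i). Reading off the sorted break points: {5, 8}.
Verification: at each break x_0, at least two indices attain the minimum of min_i(a_i + i · x_0).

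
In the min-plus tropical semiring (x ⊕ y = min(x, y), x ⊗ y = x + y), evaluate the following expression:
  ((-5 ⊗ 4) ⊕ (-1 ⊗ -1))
((-5 ⊗ 4) ⊕ (-1 ⊗ -1)) = -2

Expand innermost to outermost. Recall ⊕ takes the minimum of its arguments and ⊗ takes their sum. Working out the expression ((-5 ⊗ 4) ⊕ (-1 ⊗ -1)) gives -2.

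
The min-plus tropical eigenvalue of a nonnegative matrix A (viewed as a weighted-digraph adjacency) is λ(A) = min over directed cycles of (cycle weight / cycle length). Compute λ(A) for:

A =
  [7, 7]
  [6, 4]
λ(A) = 4

Enumerate directed cycles and compute their means (weight / length). Sample:
  cycle 0 → 0: weight = 7, length = 1, mean = 7/1 ≈ 7.000
  cycle 1 → 1: weight = 4, length = 1, mean = 4/1 ≈ 4.000
  cycle 0 → 1 → 0: weight = 13, length = 2, mean = 13/2 ≈ 6.500
  cycle 1 → 0 → 1: weight = 13, length = 2, mean = 13/2 ≈ 6.500
Minimum mean = 4.000, attained e.g. along the cycle 1 → 1 with weight 4 and length 1. So λ(A) = 4/1 = 4.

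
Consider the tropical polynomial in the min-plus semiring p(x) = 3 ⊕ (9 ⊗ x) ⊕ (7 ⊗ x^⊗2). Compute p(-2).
p(-2) = 3

A tropical monomial a ⊗ x^⊗i evaluates to a + i · x. Evaluating each term at x = -2:
  Term 0 contributes 3 + 0 · -2 = 3
  Term 1 contributes 9 + 1 · -2 = 7
  Term 2 contributes 7 + 2 · -2 = 3
p(-2) = ⊕ of these = min[3, 7, 3] = 3.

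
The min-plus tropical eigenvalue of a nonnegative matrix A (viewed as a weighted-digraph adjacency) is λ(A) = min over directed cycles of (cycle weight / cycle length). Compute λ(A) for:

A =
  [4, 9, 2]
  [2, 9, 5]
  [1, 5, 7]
λ(A) = 3/2

Enumerate directed cycles and compute their means (weight / length). Sample:
  cycle 0 → 0: weight = 4, length = 1, mean = 4/1 ≈ 4.000
  cycle 1 → 1: weight = 9, length = 1, mean = 9/1 ≈ 9.000
  cycle 2 → 2: weight = 7, length = 1, mean = 7/1 ≈ 7.000
  cycle 0 → 1 → 0: weight = 11, length = 2, mean = 11/2 ≈ 5.500
  cycle 0 → 2 → 0: weight = 3, length = 2, mean = 3/2 ≈ 1.500
  cycle 1 → 0 → 1: weight = 11, length = 2, mean = 11/2 ≈ 5.500
Minimum mean = 1.500, attained e.g. along the cycle 0 → 2 → 0 with weight 3 and length 2. So λ(A) = 3/2 = 3/2.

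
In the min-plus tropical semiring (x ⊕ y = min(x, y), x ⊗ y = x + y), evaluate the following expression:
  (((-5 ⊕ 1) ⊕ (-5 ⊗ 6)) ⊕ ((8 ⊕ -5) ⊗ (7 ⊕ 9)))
(((-5 ⊕ 1) ⊕ (-5 ⊗ 6)) ⊕ ((8 ⊕ -5) ⊗ (7 ⊕ 9))) = -5

Expand innermost to outermost. Recall ⊕ takes the minimum of its arguments and ⊗ takes their sum. Working out the expression (((-5 ⊕ 1) ⊕ (-5 ⊗ 6)) ⊕ ((8 ⊕ -5) ⊗ (7 ⊕ 9))) gives -5.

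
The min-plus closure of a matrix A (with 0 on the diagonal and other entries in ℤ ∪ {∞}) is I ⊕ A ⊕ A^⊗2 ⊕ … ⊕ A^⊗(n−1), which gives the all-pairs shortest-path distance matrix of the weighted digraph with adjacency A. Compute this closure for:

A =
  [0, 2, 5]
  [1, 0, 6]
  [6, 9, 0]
Closure =
  [0, 2, 5]
  [1, 0, 6]
  [6, 8, 0]

This is the Floyd-Warshall all-pairs shortest-path computation. For each intermediate vertex k = 0, 1, …, 2, update dist[i][j] ← min(dist[i][j], dist[i][k] + dist[k][j]). The final matrix gives, for each (i, j), the minimum total weight of any directed path from i to j (possibly empty when i = j).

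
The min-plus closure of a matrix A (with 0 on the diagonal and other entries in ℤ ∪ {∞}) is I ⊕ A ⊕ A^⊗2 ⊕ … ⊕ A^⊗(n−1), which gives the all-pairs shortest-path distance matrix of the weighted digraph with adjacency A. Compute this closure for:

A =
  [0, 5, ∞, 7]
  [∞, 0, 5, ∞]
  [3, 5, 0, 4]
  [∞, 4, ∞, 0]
Closure =
  [0, 5, 10, 7]
  [8, 0, 5, 9]
  [3, 5, 0, 4]
  [12, 4, 9, 0]

This is the Floyd-Warshall all-pairs shortest-path computation. For each intermediate vertex k = 0, 1, …, 3, update dist[i][j] ← min(dist[i][j], dist[i][k] + dist[k][j]). The final matrix gives, for each (i, j), the minimum total weight of any directed path from i to j (possibly empty when i = j).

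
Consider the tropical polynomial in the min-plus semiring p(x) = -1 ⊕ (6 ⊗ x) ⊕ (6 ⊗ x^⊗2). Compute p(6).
p(6) = -1

A tropical monomial a ⊗ x^⊗i evaluates to a + i · x. Evaluating each term at x = 6:
  Term 0 contributes -1 + 0 · 6 = -1
  Term 1 contributes 6 + 1 · 6 = 12
  Term 2 contributes 6 + 2 · 6 = 18
p(6) = ⊕ of these = min[-1, 12, 18] = -1.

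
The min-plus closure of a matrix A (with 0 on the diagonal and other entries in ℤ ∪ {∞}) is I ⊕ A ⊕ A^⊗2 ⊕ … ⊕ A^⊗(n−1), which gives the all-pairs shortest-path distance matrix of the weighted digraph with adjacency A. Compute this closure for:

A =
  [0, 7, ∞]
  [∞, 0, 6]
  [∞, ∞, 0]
Closure =
  [0, 7, 13]
  [∞, 0, 6]
  [∞, ∞, 0]

This is the Floyd-Warshall all-pairs shortest-path computation. For each intermediate vertex k = 0, 1, …, 2, update dist[i][j] ← min(dist[i][j], dist[i][k] + dist[k][j]). The final matrix gives, for each (i, j), the minimum total weight of any directed path from i to j (possibly empty when i = j).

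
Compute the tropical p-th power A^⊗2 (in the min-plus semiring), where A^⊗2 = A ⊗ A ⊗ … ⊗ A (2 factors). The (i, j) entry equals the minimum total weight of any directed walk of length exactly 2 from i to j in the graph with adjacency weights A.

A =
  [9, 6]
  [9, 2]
A^⊗2 =
  [15, 8]
  [11, 4]

Each entry (A^⊗2)_ij equals the minimum over all length-2 walks i = v_0 → v_1 → … → v_2 = j of Σ_t A[v_t][v_{t+1}]. For example, for (i, j) = (0, 1) we minimise over 2 possible intermediate vertex sequences; the minimum is 8, attained along the walk 0 → 1 → 1.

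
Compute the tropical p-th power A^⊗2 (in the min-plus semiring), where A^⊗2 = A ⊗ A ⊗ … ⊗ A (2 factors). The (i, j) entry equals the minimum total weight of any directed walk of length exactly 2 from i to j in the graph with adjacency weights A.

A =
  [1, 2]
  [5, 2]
A^⊗2 =
  [2, 3]
  [6, 4]

Each entry (A^⊗2)_ij equals the minimum over all length-2 walks i = v_0 → v_1 → … → v_2 = j of Σ_t A[v_t][v_{t+1}]. For example, for (i, j) = (0, 1) we minimise over 2 possible intermediate vertex sequences; the minimum is 3, attained along the walk 0 → 0 → 1.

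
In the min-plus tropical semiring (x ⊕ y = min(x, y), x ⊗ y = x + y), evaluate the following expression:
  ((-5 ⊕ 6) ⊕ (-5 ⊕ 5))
((-5 ⊕ 6) ⊕ (-5 ⊕ 5)) = -5

Expand innermost to outermost. Recall ⊕ takes the minimum of its arguments and ⊗ takes their sum. Working out the expression ((-5 ⊕ 6) ⊕ (-5 ⊕ 5)) gives -5.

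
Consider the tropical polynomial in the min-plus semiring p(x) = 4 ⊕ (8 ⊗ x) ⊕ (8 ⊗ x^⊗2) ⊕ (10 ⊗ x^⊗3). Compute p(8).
p(8) = 4

A tropical monomial a ⊗ x^⊗i evaluates to a + i · x. Evaluating each term at x = 8:
  Term 0 contributes 4 + 0 · 8 = 4
  Term 1 contributes 8 + 1 · 8 = 16
  Term 2 contributes 8 + 2 · 8 = 24
  Term 3 contributes 10 + 3 · 8 = 34
p(8) = ⊕ of these = min[4, 16, 24, 34] = 4.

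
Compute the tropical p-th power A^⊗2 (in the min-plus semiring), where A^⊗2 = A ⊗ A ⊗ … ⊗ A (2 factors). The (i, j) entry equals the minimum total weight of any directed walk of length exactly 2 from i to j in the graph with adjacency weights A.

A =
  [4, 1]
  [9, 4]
A^⊗2 =
  [8, 5]
  [13, 8]

Each entry (A^⊗2)_ij equals the minimum over all length-2 walks i = v_0 → v_1 → … → v_2 = j of Σ_t A[v_t][v_{t+1}]. For example, for (i, j) = (0, 1) we minimise over 2 possible intermediate vertex sequences; the minimum is 5, attained along the walk 0 → 0 → 1.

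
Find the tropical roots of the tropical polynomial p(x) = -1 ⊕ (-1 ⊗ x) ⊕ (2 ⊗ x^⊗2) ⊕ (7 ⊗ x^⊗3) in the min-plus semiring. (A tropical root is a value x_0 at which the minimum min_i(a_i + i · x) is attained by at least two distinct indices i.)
Roots: {-5, -3, 0}

Each tropical root is a break point of the lower envelope of the lines y = a_i + i · x (there are 4 lines, with slopes 0, 1, ..., 3). Only the lines that attain the minimum somewhere contribute to roots; other lines are dominated. Here the surviving (envelope) indices are i = 3, i = 2, i = 1, i = 0.
Intersections between consecutive envelope lines give the roots: for adjacent envelope indices i < j the intersection is x = (a_i − a_j) / (j − i). Reading off the sorted break points: {-5, -3, 0}.
Verification: at each break x_0, at least two indices attain the minimum of min_i(a_i + i · x_0).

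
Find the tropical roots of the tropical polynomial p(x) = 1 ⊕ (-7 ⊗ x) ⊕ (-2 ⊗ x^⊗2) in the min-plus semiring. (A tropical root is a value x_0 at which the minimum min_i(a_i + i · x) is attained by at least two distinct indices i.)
Roots: {-5, 8}

Each tropical root is a break point of the lower envelope of the lines y = a_i + i · x (there are 3 lines, with slopes 0, 1, ..., 2). Only the lines that attain the minimum somewhere contribute to roots; other lines are dominated. Here the surviving (envelope) indices are i = 2, i = 1, i = 0.
Intersections between consecutive envelope lines give the roots: for adjacent envelope indices i < j the intersection is x = (a_i − a_j) / (j − i). Reading off the sorted break points: {-5, 8}.
Verification: at each break x_0, at least two indices attain the minimum of min_i(a_i + i · x_0).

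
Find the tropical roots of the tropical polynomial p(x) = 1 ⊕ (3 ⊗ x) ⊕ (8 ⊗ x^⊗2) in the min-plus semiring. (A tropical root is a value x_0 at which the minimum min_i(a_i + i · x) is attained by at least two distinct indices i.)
Roots: {-5, -2}

Each tropical root is a break point of the lower envelope of the lines y = a_i + i · x (there are 3 lines, with slopes 0, 1, ..., 2). Only the lines that attain the minimum somewhere contribute to roots; other lines are dominated. Here the surviving (envelope) indices are i = 2, i = 1, i = 0.
Intersections between consecutive envelope lines give the roots: for adjacent envelope indices i < j the intersection is x = (a_i − a_j) / (j − i). Reading off the sorted break points: {-5, -2}.
Verification: at each break x_0, at least two indices attain the minimum of min_i(a_i + i · x_0).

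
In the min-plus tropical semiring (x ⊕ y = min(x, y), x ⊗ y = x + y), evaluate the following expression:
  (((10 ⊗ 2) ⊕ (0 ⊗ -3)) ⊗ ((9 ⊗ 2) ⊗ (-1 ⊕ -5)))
(((10 ⊗ 2) ⊕ (0 ⊗ -3)) ⊗ ((9 ⊗ 2) ⊗ (-1 ⊕ -5))) = 3

Expand innermost to outermost. Recall ⊕ takes the minimum of its arguments and ⊗ takes their sum. Working out the expression (((10 ⊗ 2) ⊕ (0 ⊗ -3)) ⊗ ((9 ⊗ 2) ⊗ (-1 ⊕ -5))) gives 3.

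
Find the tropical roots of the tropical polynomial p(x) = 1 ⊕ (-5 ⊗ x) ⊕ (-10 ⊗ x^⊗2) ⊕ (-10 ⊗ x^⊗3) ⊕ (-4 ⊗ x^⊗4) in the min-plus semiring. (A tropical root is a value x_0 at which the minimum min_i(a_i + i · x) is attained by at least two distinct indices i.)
Roots: {-6, 0, 5, 6}

Each tropical root is a break point of the lower envelope of the lines y = a_i + i · x (there are 5 lines, with slopes 0, 1, ..., 4). Only the lines that attain the minimum somewhere contribute to roots; other lines are dominated. Here the surviving (envelope) indices are i = 4, i = 3, i = 2, i = 1, i = 0.
Intersections between consecutive envelope lines give the roots: for adjacent envelope indices i < j the intersection is x = (a_i − a_j) / (j − i). Reading off the sorted break points: {-6, 0, 5, 6}.
Verification: at each break x_0, at least two indices attain the minimum of min_i(a_i + i · x_0).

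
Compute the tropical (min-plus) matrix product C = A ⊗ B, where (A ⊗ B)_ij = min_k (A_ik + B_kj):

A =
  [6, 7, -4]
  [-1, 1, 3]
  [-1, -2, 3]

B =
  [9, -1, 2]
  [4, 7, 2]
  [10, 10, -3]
A ⊗ B =
  [6, 5, -7]
  [5, -2, 0]
  [2, -2, 0]

Apply the min-plus product entry-by-entry:
  C[0][0] = min over k of (A[0][0] + B[0][0] = 6 + 9 = 15, A[0][1] + B[1][0] = 7 + 4 = 11, A[0][2] + B[2][0] = -4 + 10 = 6) = 6 (attained at k = 2)
  C[0][1] = min over k of (A[0][0] + B[0][1] = 6 + -1 = 5, A[0][1] + B[1][1] = 7 + 7 = 14, A[0][2] + B[2][1] = -4 + 10 = 6) = 5 (attained at k = 0)
  C[0][2] = min over k of (A[0][0] + B[0][2] = 6 + 2 = 8, A[0][1] + B[1][2] = 7 + 2 = 9, A[0][2] + B[2][2] = -4 + -3 = -7) = -7 (attained at k = 2)
  C[1][0] = min over k of (A[1][0] + B[0][0] = -1 + 9 = 8, A[1][1] + B[1][0] = 1 + 4 = 5, A[1][2] + B[2][0] = 3 + 10 = 13) = 5 (attained at k = 1)
  C[1][1] = min over k of (A[1][0] + B[0][1] = -1 + -1 = -2, A[1][1] + B[1][1] = 1 + 7 = 8, A[1][2] + B[2][1] = 3 + 10 = 13) = -2 (attained at k = 0)
  C[1][2] = min over k of (A[1][0] + B[0][2] = -1 + 2 = 1, A[1][1] + B[1][2] = 1 + 2 = 3, A[1][2] + B[2][2] = 3 + -3 = 0) = 0 (attained at k = 2)
  C[2][0] = min over k of (A[2][0] + B[0][0] = -1 + 9 = 8, A[2][1] + B[1][0] = -2 + 4 = 2, A[2][2] + B[2][0] = 3 + 10 = 13) = 2 (attained at k = 1)
  C[2][1] = min over k of (A[2][0] + B[0][1] = -1 + -1 = -2, A[2][1] + B[1][1] = -2 + 7 = 5, A[2][2] + B[2][1] = 3 + 10 = 13) = -2 (attained at k = 0)
  C[2][2] = min over k of (A[2][0] + B[0][2] = -1 + 2 = 1, A[2][1] + B[1][2] = -2 + 2 = 0, A[2][2] + B[2][2] = 3 + -3 = 0) = 0 (attained at k = 1)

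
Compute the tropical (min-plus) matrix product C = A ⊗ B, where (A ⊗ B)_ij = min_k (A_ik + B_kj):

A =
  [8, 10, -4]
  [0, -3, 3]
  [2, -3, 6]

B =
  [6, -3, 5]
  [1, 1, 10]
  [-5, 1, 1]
A ⊗ B =
  [-9, -3, -3]
  [-2, -3, 4]
  [-2, -2, 7]

Apply the min-plus product entry-by-entry:
  C[0][0] = min over k of (A[0][0] + B[0][0] = 8 + 6 = 14, A[0][1] + B[1][0] = 10 + 1 = 11, A[0][2] + B[2][0] = -4 + -5 = -9) = -9 (attained at k = 2)
  C[0][1] = min over k of (A[0][0] + B[0][1] = 8 + -3 = 5, A[0][1] + B[1][1] = 10 + 1 = 11, A[0][2] + B[2][1] = -4 + 1 = -3) = -3 (attained at k = 2)
  C[0][2] = min over k of (A[0][0] + B[0][2] = 8 + 5 = 13, A[0][1] + B[1][2] = 10 + 10 = 20, A[0][2] + B[2][2] = -4 + 1 = -3) = -3 (attained at k = 2)
  C[1][0] = min over k of (A[1][0] + B[0][0] = 0 + 6 = 6, A[1][1] + B[1][0] = -3 + 1 = -2, A[1][2] + B[2][0] = 3 + -5 = -2) = -2 (attained at k = 1)
  C[1][1] = min over k of (A[1][0] + B[0][1] = 0 + -3 = -3, A[1][1] + B[1][1] = -3 + 1 = -2, A[1][2] + B[2][1] = 3 + 1 = 4) = -3 (attained at k = 0)
  C[1][2] = min over k of (A[1][0] + B[0][2] = 0 + 5 = 5, A[1][1] + B[1][2] = -3 + 10 = 7, A[1][2] + B[2][2] = 3 + 1 = 4) = 4 (attained at k = 2)
  C[2][0] = min over k of (A[2][0] + B[0][0] = 2 + 6 = 8, A[2][1] + B[1][0] = -3 + 1 = -2, A[2][2] + B[2][0] = 6 + -5 = 1) = -2 (attained at k = 1)
  C[2][1] = min over k of (A[2][0] + B[0][1] = 2 + -3 = -1, A[2][1] + B[1][1] = -3 + 1 = -2, A[2][2] + B[2][1] = 6 + 1 = 7) = -2 (attained at k = 1)
  C[2][2] = min over k of (A[2][0] + B[0][2] = 2 + 5 = 7, A[2][1] + B[1][2] = -3 + 10 = 7, A[2][2] + B[2][2] = 6 + 1 = 7) = 7 (attained at k = 0)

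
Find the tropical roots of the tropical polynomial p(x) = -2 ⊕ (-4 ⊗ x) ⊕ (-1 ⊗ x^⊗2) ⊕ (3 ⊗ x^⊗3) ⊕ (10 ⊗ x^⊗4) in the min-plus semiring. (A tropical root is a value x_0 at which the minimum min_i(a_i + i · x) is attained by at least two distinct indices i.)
Roots: {-7, -4, -3, 2}

Each tropical root is a break point of the lower envelope of the lines y = a_i + i · x (there are 5 lines, with slopes 0, 1, ..., 4). Only the lines that attain the minimum somewhere contribute to roots; other lines are dominated. Here the surviving (envelope) indices are i = 4, i = 3, i = 2, i = 1, i = 0.
Intersections between consecutive envelope lines give the roots: for adjacent envelope indices i < j the intersection is x = (a_i − a_j) / (j − i). Reading off the sorted break points: {-7, -4, -3, 2}.
Verification: at each break x_0, at least two indices attain the minimum of min_i(a_i + i · x_0).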